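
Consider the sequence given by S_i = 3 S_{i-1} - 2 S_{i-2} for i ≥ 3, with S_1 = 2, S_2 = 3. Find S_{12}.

2049

S_3 = 3(3) - 2(2) = 5
S_4 = 3(5) - 2(3) = 9
S_5 = 3(9) - 2(5) = 17
S_6 = 3(17) - 2(9) = 33
S_7 = 3(33) - 2(17) = 65
S_8 = 3(65) - 2(33) = 129
S_9 = 3(129) - 2(65) = 257
S_{10} = 3(257) - 2(129) = 513
S_{11} = 3(513) - 2(257) = 1025
S_{12} = 3(1025) - 2(513) = 2049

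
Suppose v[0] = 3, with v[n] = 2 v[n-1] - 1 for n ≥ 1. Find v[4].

33

v[1] = 2(3) - 1 = 5
v[2] = 2(5) - 1 = 9
v[3] = 2(9) - 1 = 17
v[4] = 2(17) - 1 = 33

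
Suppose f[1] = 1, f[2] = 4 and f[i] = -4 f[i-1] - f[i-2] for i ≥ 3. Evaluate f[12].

f[3] = -4(4) - 1 = -17
f[4] = -4(-17) - 4 = 64
f[5] = -4(64) - (-17) = -239
f[6] = -4(-239) - 64 = 892
f[7] = -4(892) - (-239) = -3329
f[8] = -4(-3329) - 892 = 12424
f[9] = -4(12424) - (-3329) = -46367
f[10] = -4(-46367) - 12424 = 173044
f[11] = -4(173044) - (-46367) = -645809
f[12] = -4(-645809) - 173044 = 2410192

2410192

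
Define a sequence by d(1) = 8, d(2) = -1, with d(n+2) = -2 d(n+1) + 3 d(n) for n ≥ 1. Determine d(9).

14768

d(3) = -2·(-1) + 3·8 = 26
d(4) = -2·26 + 3·(-1) = -55
d(5) = -2·(-55) + 3·26 = 188
d(6) = -2·188 + 3·(-55) = -541
d(7) = -2·(-541) + 3·188 = 1646
d(8) = -2·1646 + 3·(-541) = -4915
d(9) = -2·(-4915) + 3·1646 = 14768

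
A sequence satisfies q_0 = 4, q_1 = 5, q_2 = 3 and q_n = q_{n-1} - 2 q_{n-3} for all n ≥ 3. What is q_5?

q_3 = 3 - 2*4 = -5
q_4 = (-5) - 2*5 = -15
q_5 = (-15) - 2*3 = -21

-21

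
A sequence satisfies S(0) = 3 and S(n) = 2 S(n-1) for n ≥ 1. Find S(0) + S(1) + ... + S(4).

93

S(1) = 2·3 = 6
S(2) = 2·6 = 12
S(3) = 2·12 = 24
S(4) = 2·24 = 48
Sum = 3 + 6 + 12 + 24 + 48 = 93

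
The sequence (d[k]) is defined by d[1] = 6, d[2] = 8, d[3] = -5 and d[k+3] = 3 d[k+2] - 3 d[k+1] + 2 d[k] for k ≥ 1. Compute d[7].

-141

d[4] = 3·(-5) - 3·8 + 2·6 = -27
d[5] = 3·(-27) - 3·(-5) + 2·8 = -50
d[6] = 3·(-50) - 3·(-27) + 2·(-5) = -79
d[7] = 3·(-79) - 3·(-50) + 2·(-27) = -141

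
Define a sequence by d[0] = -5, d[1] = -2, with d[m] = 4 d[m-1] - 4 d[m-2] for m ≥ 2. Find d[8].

6912

d[2] = 4*(-2) - 4*(-5) = 12
d[3] = 4*12 - 4*(-2) = 56
d[4] = 4*56 - 4*12 = 176
d[5] = 4*176 - 4*56 = 480
d[6] = 4*480 - 4*176 = 1216
d[7] = 4*1216 - 4*480 = 2944
d[8] = 4*2944 - 4*1216 = 6912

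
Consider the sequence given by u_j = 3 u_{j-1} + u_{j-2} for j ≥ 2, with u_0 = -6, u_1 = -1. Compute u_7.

u_2 = 3·(-1) + (-6) = -9
u_3 = 3·(-9) + (-1) = -28
u_4 = 3·(-28) + (-9) = -93
u_5 = 3·(-93) + (-28) = -307
u_6 = 3·(-307) + (-93) = -1014
u_7 = 3·(-1014) + (-307) = -3349

-3349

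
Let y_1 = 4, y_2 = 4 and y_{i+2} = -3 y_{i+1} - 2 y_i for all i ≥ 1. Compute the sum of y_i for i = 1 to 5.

y_3 = -3(4) - 2(4) = -20
y_4 = -3(-20) - 2(4) = 52
y_5 = -3(52) - 2(-20) = -116
Sum = 4 + 4 + (-20) + 52 + (-116) = -76

-76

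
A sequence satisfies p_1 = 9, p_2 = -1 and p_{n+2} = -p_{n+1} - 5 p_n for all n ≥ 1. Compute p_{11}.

p_3 = -(-1) - 5*9 = -44
p_4 = -(-44) - 5*(-1) = 49
p_5 = -49 - 5*(-44) = 171
p_6 = -171 - 5*49 = -416
p_7 = -(-416) - 5*171 = -439
p_8 = -(-439) - 5*(-416) = 2519
p_9 = -2519 - 5*(-439) = -324
p_{10} = -(-324) - 5*2519 = -12271
p_{11} = -(-12271) - 5*(-324) = 13891

13891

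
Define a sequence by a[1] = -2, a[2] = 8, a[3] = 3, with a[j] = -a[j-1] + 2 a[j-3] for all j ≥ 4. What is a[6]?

-17

a[4] = -3 + 2·(-2) = -7
a[5] = -(-7) + 2·8 = 23
a[6] = -23 + 2·3 = -17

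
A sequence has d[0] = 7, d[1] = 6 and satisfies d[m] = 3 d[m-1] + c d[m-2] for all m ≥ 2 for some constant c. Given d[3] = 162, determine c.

4

d[2] = 18 + 7c
d[3] = 54 + 27c
So 54 + 27c = 162, giving c = 4.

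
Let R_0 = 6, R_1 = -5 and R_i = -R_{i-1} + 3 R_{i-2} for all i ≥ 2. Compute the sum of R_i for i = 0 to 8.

R_2 = -(-5) + 3*6 = 23
R_3 = -23 + 3*(-5) = -38
R_4 = -(-38) + 3*23 = 107
R_5 = -107 + 3*(-38) = -221
R_6 = -(-221) + 3*107 = 542
R_7 = -542 + 3*(-221) = -1205
R_8 = -(-1205) + 3*542 = 2831
Sum = 6 + (-5) + 23 + (-38) + 107 + (-221) + 542 + (-1205) + 2831 = 2040

2040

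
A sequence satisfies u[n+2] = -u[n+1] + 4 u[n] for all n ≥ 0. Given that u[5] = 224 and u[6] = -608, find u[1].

Rearranging, u[n-2] = (u[n] + u[n-1]) / 4.
u[4] = (-608 + 224) / 4 = -384/4 = -96
u[3] = (224 + (-96)) / 4 = 128/4 = 32
u[2] = (-96 + 32) / 4 = -64/4 = -16
u[1] = (32 + (-16)) / 4 = 16/4 = 4

4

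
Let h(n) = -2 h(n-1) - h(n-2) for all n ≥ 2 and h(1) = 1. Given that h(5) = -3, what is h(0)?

Let h(0) = x.
h(2) = -2 - x
h(3) = 3 + 2x
h(4) = -4 - 3x
h(5) = 5 + 4x
So 5 + 4x = -3, giving x = -2.

-2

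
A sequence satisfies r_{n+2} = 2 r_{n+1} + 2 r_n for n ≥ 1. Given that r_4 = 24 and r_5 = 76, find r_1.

9

Rearranging, r_{n-2} = (r_n - 2 r_{n-1}) / 2.
r_3 = (76 - 2(24)) / 2 = 28/2 = 14
r_2 = (24 - 2(14)) / 2 = -4/2 = -2
r_1 = (14 - 2(-2)) / 2 = 18/2 = 9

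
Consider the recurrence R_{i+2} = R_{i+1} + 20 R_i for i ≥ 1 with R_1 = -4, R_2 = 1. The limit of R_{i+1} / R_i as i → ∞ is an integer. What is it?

5

The characteristic equation is r^2 - r - 20 = 0, which factors as (r - 5)(r + 4) = 0.
So the roots are 5 and -4. Since |5| > |-4| and the coefficient of 5^i is non-zero, the ratio tends to 5.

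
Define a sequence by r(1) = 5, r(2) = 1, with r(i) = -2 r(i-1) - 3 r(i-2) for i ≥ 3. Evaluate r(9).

r(3) = -2*1 - 3*5 = -17
r(4) = -2*(-17) - 3*1 = 31
r(5) = -2*31 - 3*(-17) = -11
r(6) = -2*(-11) - 3*31 = -71
r(7) = -2*(-71) - 3*(-11) = 175
r(8) = -2*175 - 3*(-71) = -137
r(9) = -2*(-137) - 3*175 = -251

-251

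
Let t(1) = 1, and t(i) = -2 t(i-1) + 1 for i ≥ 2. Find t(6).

t(2) = -2(1) + 1 = -1
t(3) = -2(-1) + 1 = 3
t(4) = -2(3) + 1 = -5
t(5) = -2(-5) + 1 = 11
t(6) = -2(11) + 1 = -21

-21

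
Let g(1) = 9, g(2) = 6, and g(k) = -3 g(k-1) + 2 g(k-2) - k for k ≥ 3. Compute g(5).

g(3) = -3·6 + 2·9 - 3 = -3
g(4) = -3·(-3) + 2·6 - 4 = 17
g(5) = -3·17 + 2·(-3) - 5 = -62

-62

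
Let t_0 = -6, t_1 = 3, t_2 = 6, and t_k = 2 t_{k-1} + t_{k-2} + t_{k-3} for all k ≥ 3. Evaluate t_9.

2880

t_3 = 2(6) + 3 + (-6) = 9
t_4 = 2(9) + 6 + 3 = 27
t_5 = 2(27) + 9 + 6 = 69
t_6 = 2(69) + 27 + 9 = 174
t_7 = 2(174) + 69 + 27 = 444
t_8 = 2(444) + 174 + 69 = 1131
t_9 = 2(1131) + 444 + 174 = 2880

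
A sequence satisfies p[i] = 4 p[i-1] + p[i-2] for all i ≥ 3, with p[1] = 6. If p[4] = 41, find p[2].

Let p[2] = x.
p[3] = 6 + 4x
p[4] = 24 + 17x
So 24 + 17x = 41, giving x = 1.

1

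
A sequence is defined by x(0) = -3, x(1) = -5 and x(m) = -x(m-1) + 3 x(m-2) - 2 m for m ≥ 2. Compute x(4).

-19

x(2) = -(-5) + 3·(-3) - 4 = -8
x(3) = -(-8) + 3·(-5) - 6 = -13
x(4) = -(-13) + 3·(-8) - 8 = -19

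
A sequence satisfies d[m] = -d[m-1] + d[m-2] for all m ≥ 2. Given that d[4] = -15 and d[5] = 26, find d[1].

Rearranging, d[m-2] = d[m] + d[m-1].
d[3] = 26 + (-15) = 11
d[2] = -15 + 11 = -4
d[1] = 11 + (-4) = 7

7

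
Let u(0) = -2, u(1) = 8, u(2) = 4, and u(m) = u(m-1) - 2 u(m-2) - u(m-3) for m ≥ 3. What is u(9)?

u(3) = 4 - 2(8) - (-2) = -10
u(4) = (-10) - 2(4) - 8 = -26
u(5) = (-26) - 2(-10) - 4 = -10
u(6) = (-10) - 2(-26) - (-10) = 52
u(7) = 52 - 2(-10) - (-26) = 98
u(8) = 98 - 2(52) - (-10) = 4
u(9) = 4 - 2(98) - 52 = -244

-244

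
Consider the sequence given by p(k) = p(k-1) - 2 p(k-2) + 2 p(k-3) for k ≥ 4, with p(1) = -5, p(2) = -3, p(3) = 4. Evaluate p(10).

p(4) = 4 - 2*(-3) + 2*(-5) = 0
p(5) = 0 - 2*4 + 2*(-3) = -14
p(6) = (-14) - 2*0 + 2*4 = -6
p(7) = (-6) - 2*(-14) + 2*0 = 22
p(8) = 22 - 2*(-6) + 2*(-14) = 6
p(9) = 6 - 2*22 + 2*(-6) = -50
p(10) = (-50) - 2*6 + 2*22 = -18

-18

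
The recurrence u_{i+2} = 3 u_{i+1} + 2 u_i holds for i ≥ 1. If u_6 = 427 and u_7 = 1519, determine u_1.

-7

Rearranging, u_{i-2} = (u_i - 3 u_{i-1}) / 2.
u_5 = (1519 - 3·427) / 2 = 238/2 = 119
u_4 = (427 - 3·119) / 2 = 70/2 = 35
u_3 = (119 - 3·35) / 2 = 14/2 = 7
u_2 = (35 - 3·7) / 2 = 14/2 = 7
u_1 = (7 - 3·7) / 2 = -14/2 = -7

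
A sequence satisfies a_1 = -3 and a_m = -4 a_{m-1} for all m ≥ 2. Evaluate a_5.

a_2 = -4*(-3) = 12
a_3 = -4*12 = -48
a_4 = -4*(-48) = 192
a_5 = -4*192 = -768

-768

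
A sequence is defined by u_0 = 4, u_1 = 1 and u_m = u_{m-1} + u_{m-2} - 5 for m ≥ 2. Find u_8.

-92

u_2 = 1 + 4 - 5 = 0
u_3 = 0 + 1 - 5 = -4
u_4 = (-4) + 0 - 5 = -9
u_5 = (-9) + (-4) - 5 = -18
u_6 = (-18) + (-9) - 5 = -32
u_7 = (-32) + (-18) - 5 = -55
u_8 = (-55) + (-32) - 5 = -92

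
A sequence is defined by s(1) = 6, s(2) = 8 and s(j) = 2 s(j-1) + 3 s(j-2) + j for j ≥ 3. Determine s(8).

8606

s(3) = 2·8 + 3·6 + 3 = 37
s(4) = 2·37 + 3·8 + 4 = 102
s(5) = 2·102 + 3·37 + 5 = 320
s(6) = 2·320 + 3·102 + 6 = 952
s(7) = 2·952 + 3·320 + 7 = 2871
s(8) = 2·2871 + 3·952 + 8 = 8606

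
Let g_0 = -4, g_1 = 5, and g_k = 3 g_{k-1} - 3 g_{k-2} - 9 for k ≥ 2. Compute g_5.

-18

g_2 = 3*5 - 3*(-4) - 9 = 18
g_3 = 3*18 - 3*5 - 9 = 30
g_4 = 3*30 - 3*18 - 9 = 27
g_5 = 3*27 - 3*30 - 9 = -18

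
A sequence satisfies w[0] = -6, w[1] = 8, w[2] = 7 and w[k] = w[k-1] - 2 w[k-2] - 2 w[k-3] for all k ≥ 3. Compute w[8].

w[3] = 7 - 2·8 - 2·(-6) = 3
w[4] = 3 - 2·7 - 2·8 = -27
w[5] = (-27) - 2·3 - 2·7 = -47
w[6] = (-47) - 2·(-27) - 2·3 = 1
w[7] = 1 - 2·(-47) - 2·(-27) = 149
w[8] = 149 - 2·1 - 2·(-47) = 241

241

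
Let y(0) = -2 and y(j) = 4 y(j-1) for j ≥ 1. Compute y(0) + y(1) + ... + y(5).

-2730

y(1) = 4·(-2) = -8
y(2) = 4·(-8) = -32
y(3) = 4·(-32) = -128
y(4) = 4·(-128) = -512
y(5) = 4·(-512) = -2048
Sum = (-2) + (-8) + (-32) + (-128) + (-512) + (-2048) = -2730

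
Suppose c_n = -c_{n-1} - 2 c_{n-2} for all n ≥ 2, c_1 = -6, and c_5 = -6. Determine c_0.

2

Let c_0 = w.
c_2 = 6 - 2w
c_3 = 6 + 2w
c_4 = -18 + 2w
c_5 = 6 - 6w
So 6 - 6w = -6, giving w = 2.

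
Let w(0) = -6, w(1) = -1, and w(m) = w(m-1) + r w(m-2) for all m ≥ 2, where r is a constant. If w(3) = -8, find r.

1

w(2) = -1 - 6r
w(3) = -1 - 7r
So -1 - 7r = -8, giving r = 1.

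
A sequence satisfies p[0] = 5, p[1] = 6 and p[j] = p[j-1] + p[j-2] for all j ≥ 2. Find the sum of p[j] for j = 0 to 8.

494

p[2] = 6 + 5 = 11
p[3] = 11 + 6 = 17
p[4] = 17 + 11 = 28
p[5] = 28 + 17 = 45
p[6] = 45 + 28 = 73
p[7] = 73 + 45 = 118
p[8] = 118 + 73 = 191
Sum = 5 + 6 + 11 + 17 + 28 + 45 + 73 + 118 + 191 = 494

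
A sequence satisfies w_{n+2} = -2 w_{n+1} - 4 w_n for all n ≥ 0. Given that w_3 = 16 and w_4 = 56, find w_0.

2

Rearranging, w_{n-2} = (w_n + 2 w_{n-1}) / -4.
w_2 = (56 + 2*16) / -4 = 88/-4 = -22
w_1 = (16 + 2*(-22)) / -4 = -28/-4 = 7
w_0 = (-22 + 2*7) / -4 = -8/-4 = 2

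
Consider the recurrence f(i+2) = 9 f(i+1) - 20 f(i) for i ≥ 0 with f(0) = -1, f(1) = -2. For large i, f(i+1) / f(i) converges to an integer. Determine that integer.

5

The characteristic equation is r^2 - 9r + 20 = 0, which factors as (r - 5)(r - 4) = 0.
So the roots are 5 and 4. Since |5| > |4| and the coefficient of 5^i is non-zero, the ratio tends to 5.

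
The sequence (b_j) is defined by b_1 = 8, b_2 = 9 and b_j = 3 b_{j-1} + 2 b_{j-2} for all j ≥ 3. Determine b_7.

b_3 = 3·9 + 2·8 = 43
b_4 = 3·43 + 2·9 = 147
b_5 = 3·147 + 2·43 = 527
b_6 = 3·527 + 2·147 = 1875
b_7 = 3·1875 + 2·527 = 6679

6679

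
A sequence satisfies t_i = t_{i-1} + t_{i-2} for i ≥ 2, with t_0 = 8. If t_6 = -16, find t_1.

Let t_1 = v.
t_2 = 8 + v
t_3 = 8 + 2v
t_4 = 16 + 3v
t_5 = 24 + 5v
t_6 = 40 + 8v
So 40 + 8v = -16, giving v = -7.

-7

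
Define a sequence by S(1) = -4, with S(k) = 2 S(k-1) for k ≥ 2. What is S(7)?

-256

S(2) = 2*(-4) = -8
S(3) = 2*(-8) = -16
S(4) = 2*(-16) = -32
S(5) = 2*(-32) = -64
S(6) = 2*(-64) = -128
S(7) = 2*(-128) = -256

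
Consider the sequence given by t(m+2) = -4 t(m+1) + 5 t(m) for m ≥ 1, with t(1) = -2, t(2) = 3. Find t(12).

40690103

t(3) = -4*3 + 5*(-2) = -22
t(4) = -4*(-22) + 5*3 = 103
t(5) = -4*103 + 5*(-22) = -522
t(6) = -4*(-522) + 5*103 = 2603
t(7) = -4*2603 + 5*(-522) = -13022
t(8) = -4*(-13022) + 5*2603 = 65103
t(9) = -4*65103 + 5*(-13022) = -325522
t(10) = -4*(-325522) + 5*65103 = 1627603
t(11) = -4*1627603 + 5*(-325522) = -8138022
t(12) = -4*(-8138022) + 5*1627603 = 40690103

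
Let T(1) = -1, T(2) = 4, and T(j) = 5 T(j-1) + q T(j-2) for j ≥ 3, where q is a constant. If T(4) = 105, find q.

T(3) = 20 - q
T(4) = 100 - q
So 100 - q = 105, giving q = -5.

-5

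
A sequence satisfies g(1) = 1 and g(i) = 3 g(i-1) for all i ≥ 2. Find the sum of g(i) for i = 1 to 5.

g(2) = 3·1 = 3
g(3) = 3·3 = 9
g(4) = 3·9 = 27
g(5) = 3·27 = 81
Sum = 1 + 3 + 9 + 27 + 81 = 121

121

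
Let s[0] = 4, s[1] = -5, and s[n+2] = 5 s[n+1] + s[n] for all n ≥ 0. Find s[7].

s[2] = 5·(-5) + 4 = -21
s[3] = 5·(-21) + (-5) = -110
s[4] = 5·(-110) + (-21) = -571
s[5] = 5·(-571) + (-110) = -2965
s[6] = 5·(-2965) + (-571) = -15396
s[7] = 5·(-15396) + (-2965) = -79945

-79945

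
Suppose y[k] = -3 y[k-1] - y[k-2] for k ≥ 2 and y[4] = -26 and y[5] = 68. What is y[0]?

Rearranging, y[k-2] = -(y[k] + 3 y[k-1]).
y[3] = -(68 + 3(-26)) = 10
y[2] = -(-26 + 3(10)) = -4
y[1] = -(10 + 3(-4)) = 2
y[0] = -(-4 + 3(2)) = -2

-2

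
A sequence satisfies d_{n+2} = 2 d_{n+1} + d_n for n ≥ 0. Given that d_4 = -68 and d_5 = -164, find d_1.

Rearranging, d_{n-2} = d_n - 2 d_{n-1}.
d_3 = -164 - 2*(-68) = -28
d_2 = -68 - 2*(-28) = -12
d_1 = -28 - 2*(-12) = -4

-4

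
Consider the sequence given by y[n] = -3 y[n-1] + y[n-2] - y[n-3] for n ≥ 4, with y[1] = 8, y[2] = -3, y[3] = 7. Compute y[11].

158347

y[4] = -3*7 + (-3) - 8 = -32
y[5] = -3*(-32) + 7 - (-3) = 106
y[6] = -3*106 + (-32) - 7 = -357
y[7] = -3*(-357) + 106 - (-32) = 1209
y[8] = -3*1209 + (-357) - 106 = -4090
y[9] = -3*(-4090) + 1209 - (-357) = 13836
y[10] = -3*13836 + (-4090) - 1209 = -46807
y[11] = -3*(-46807) + 13836 - (-4090) = 158347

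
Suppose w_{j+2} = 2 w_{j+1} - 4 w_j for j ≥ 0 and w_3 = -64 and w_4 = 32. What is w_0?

Rearranging, w_{j-2} = (w_j - 2 w_{j-1}) / -4.
w_2 = (32 - 2(-64)) / -4 = 160/-4 = -40
w_1 = (-64 - 2(-40)) / -4 = 16/-4 = -4
w_0 = (-40 - 2(-4)) / -4 = -32/-4 = 8

8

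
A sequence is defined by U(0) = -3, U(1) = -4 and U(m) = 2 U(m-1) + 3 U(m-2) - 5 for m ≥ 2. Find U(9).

U(2) = 2·(-4) + 3·(-3) - 5 = -22
U(3) = 2·(-22) + 3·(-4) - 5 = -61
U(4) = 2·(-61) + 3·(-22) - 5 = -193
U(5) = 2·(-193) + 3·(-61) - 5 = -574
U(6) = 2·(-574) + 3·(-193) - 5 = -1732
U(7) = 2·(-1732) + 3·(-574) - 5 = -5191
U(8) = 2·(-5191) + 3·(-1732) - 5 = -15583
U(9) = 2·(-15583) + 3·(-5191) - 5 = -46744

-46744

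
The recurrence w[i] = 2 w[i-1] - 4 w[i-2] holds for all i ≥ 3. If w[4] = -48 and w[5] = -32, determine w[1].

Rearranging, w[i-2] = (w[i] - 2 w[i-1]) / -4.
w[3] = (-32 - 2·(-48)) / -4 = 64/-4 = -16
w[2] = (-48 - 2·(-16)) / -4 = -16/-4 = 4
w[1] = (-16 - 2·4) / -4 = -24/-4 = 6

6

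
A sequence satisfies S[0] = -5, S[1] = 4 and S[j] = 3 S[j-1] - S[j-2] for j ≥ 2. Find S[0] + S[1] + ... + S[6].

S[2] = 3(4) - (-5) = 17
S[3] = 3(17) - 4 = 47
S[4] = 3(47) - 17 = 124
S[5] = 3(124) - 47 = 325
S[6] = 3(325) - 124 = 851
Sum = (-5) + 4 + 17 + 47 + 124 + 325 + 851 = 1363

1363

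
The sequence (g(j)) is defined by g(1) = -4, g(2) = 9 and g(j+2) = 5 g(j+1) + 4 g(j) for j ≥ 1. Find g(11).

g(3) = 5*9 + 4*(-4) = 29
g(4) = 5*29 + 4*9 = 181
g(5) = 5*181 + 4*29 = 1021
g(6) = 5*1021 + 4*181 = 5829
g(7) = 5*5829 + 4*1021 = 33229
g(8) = 5*33229 + 4*5829 = 189461
g(9) = 5*189461 + 4*33229 = 1080221
g(10) = 5*1080221 + 4*189461 = 6158949
g(11) = 5*6158949 + 4*1080221 = 35115629

35115629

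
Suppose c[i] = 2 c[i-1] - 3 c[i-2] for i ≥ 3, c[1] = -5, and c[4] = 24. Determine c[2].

-6

Let c[2] = z.
c[3] = 15 + 2z
c[4] = 30 + z
So 30 + z = 24, giving z = -6.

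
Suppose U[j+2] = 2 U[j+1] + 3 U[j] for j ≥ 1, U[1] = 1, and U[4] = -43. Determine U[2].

Let U[2] = v.
U[3] = 3 + 2v
U[4] = 6 + 7v
So 6 + 7v = -43, giving v = -7.

-7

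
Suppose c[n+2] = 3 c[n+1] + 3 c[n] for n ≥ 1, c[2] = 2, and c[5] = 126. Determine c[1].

Let c[1] = y.
c[3] = 6 + 3y
c[4] = 24 + 9y
c[5] = 90 + 36y
So 90 + 36y = 126, giving y = 1.

1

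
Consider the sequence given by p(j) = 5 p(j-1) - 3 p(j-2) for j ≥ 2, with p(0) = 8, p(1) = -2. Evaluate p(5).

p(2) = 5·(-2) - 3·8 = -34
p(3) = 5·(-34) - 3·(-2) = -164
p(4) = 5·(-164) - 3·(-34) = -718
p(5) = 5·(-718) - 3·(-164) = -3098

-3098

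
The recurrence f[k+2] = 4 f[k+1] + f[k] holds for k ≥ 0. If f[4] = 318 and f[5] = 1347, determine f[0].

Rearranging, f[k-2] = f[k] - 4 f[k-1].
f[3] = 1347 - 4·318 = 75
f[2] = 318 - 4·75 = 18
f[1] = 75 - 4·18 = 3
f[0] = 18 - 4·3 = 6

6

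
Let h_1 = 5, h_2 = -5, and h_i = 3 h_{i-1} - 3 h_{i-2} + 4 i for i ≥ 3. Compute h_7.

h_3 = 3·(-5) - 3·5 + 12 = -18
h_4 = 3·(-18) - 3·(-5) + 16 = -23
h_5 = 3·(-23) - 3·(-18) + 20 = 5
h_6 = 3·5 - 3·(-23) + 24 = 108
h_7 = 3·108 - 3·5 + 28 = 337

337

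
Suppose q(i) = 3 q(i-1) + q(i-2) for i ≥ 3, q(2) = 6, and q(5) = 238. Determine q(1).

Let q(1) = z.
q(3) = 18 + z
q(4) = 60 + 3z
q(5) = 198 + 10z
So 198 + 10z = 238, giving z = 4.

4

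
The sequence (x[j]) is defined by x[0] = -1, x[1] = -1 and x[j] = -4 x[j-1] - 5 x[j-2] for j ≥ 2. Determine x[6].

249

x[2] = -4·(-1) - 5·(-1) = 9
x[3] = -4·9 - 5·(-1) = -31
x[4] = -4·(-31) - 5·9 = 79
x[5] = -4·79 - 5·(-31) = -161
x[6] = -4·(-161) - 5·79 = 249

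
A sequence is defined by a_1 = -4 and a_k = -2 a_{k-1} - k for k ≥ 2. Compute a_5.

-57

a_2 = -2*(-4) - 2 = 6
a_3 = -2*6 - 3 = -15
a_4 = -2*(-15) - 4 = 26
a_5 = -2*26 - 5 = -57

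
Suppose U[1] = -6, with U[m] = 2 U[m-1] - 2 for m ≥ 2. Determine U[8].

-1022

U[2] = 2(-6) - 2 = -14
U[3] = 2(-14) - 2 = -30
U[4] = 2(-30) - 2 = -62
U[5] = 2(-62) - 2 = -126
U[6] = 2(-126) - 2 = -254
U[7] = 2(-254) - 2 = -510
U[8] = 2(-510) - 2 = -1022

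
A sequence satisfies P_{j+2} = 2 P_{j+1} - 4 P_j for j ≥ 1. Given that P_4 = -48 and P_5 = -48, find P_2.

Rearranging, P_{j-2} = (P_j - 2 P_{j-1}) / -4.
P_3 = (-48 - 2(-48)) / -4 = 48/-4 = -12
P_2 = (-48 - 2(-12)) / -4 = -24/-4 = 6

6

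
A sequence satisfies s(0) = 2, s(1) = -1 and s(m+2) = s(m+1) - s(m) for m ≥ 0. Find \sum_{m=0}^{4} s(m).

s(2) = (-1) - 2 = -3
s(3) = (-3) - (-1) = -2
s(4) = (-2) - (-3) = 1
Sum = 2 + (-1) + (-3) + (-2) + 1 = -3

-3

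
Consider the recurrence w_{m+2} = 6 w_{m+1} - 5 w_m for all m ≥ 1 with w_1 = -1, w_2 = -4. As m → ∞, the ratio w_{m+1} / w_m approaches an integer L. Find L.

The characteristic equation is r^2 - 6r + 5 = 0, which factors as (r - 5)(r - 1) = 0.
So the roots are 5 and 1. Since |5| > |1| and the coefficient of 5^m is non-zero, the ratio tends to 5.

5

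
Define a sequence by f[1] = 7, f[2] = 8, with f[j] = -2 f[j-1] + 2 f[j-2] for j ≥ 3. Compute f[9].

f[3] = -2·8 + 2·7 = -2
f[4] = -2·(-2) + 2·8 = 20
f[5] = -2·20 + 2·(-2) = -44
f[6] = -2·(-44) + 2·20 = 128
f[7] = -2·128 + 2·(-44) = -344
f[8] = -2·(-344) + 2·128 = 944
f[9] = -2·944 + 2·(-344) = -2576

-2576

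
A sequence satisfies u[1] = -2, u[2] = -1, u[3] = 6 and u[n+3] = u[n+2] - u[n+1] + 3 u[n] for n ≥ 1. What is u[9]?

-6

u[4] = 6 - (-1) + 3*(-2) = 1
u[5] = 1 - 6 + 3*(-1) = -8
u[6] = (-8) - 1 + 3*6 = 9
u[7] = 9 - (-8) + 3*1 = 20
u[8] = 20 - 9 + 3*(-8) = -13
u[9] = (-13) - 20 + 3*9 = -6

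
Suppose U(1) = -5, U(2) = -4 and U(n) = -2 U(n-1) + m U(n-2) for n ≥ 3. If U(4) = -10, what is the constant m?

1

U(3) = 8 - 5m
U(4) = -16 + 6m
So -16 + 6m = -10, giving m = 1.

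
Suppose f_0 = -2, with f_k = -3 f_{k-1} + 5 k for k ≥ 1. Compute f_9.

f_1 = -3*(-2) + 5 = 11
f_2 = -3*11 + 10 = -23
f_3 = -3*(-23) + 15 = 84
f_4 = -3*84 + 20 = -232
f_5 = -3*(-232) + 25 = 721
f_6 = -3*721 + 30 = -2133
f_7 = -3*(-2133) + 35 = 6434
f_8 = -3*6434 + 40 = -19262
f_9 = -3*(-19262) + 45 = 57831

57831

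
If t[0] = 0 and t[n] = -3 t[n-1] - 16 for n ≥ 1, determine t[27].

-30502389939952

The fixed point is -16/(1 + 3) = -4, so t[n] + 4 = -3(t[n-1] + 4).
Hence t[n] = 4·(-3)^n - 4.
t[27] = 4·(-3)^{27} - 4 = 4·-7625597484987 - 4 = -30502389939952.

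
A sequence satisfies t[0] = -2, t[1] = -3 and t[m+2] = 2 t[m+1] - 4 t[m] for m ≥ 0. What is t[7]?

-192

t[2] = 2·(-3) - 4·(-2) = 2
t[3] = 2·2 - 4·(-3) = 16
t[4] = 2·16 - 4·2 = 24
t[5] = 2·24 - 4·16 = -16
t[6] = 2·(-16) - 4·24 = -128
t[7] = 2·(-128) - 4·(-16) = -192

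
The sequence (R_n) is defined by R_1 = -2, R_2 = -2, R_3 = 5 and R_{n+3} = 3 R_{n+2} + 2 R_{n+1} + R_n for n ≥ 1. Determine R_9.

6094

R_4 = 3·5 + 2·(-2) + (-2) = 9
R_5 = 3·9 + 2·5 + (-2) = 35
R_6 = 3·35 + 2·9 + 5 = 128
R_7 = 3·128 + 2·35 + 9 = 463
R_8 = 3·463 + 2·128 + 35 = 1680
R_9 = 3·1680 + 2·463 + 128 = 6094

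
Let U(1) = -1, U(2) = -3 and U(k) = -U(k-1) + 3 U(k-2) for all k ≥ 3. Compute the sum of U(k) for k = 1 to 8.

U(3) = -(-3) + 3·(-1) = 0
U(4) = -0 + 3·(-3) = -9
U(5) = -(-9) + 3·0 = 9
U(6) = -9 + 3·(-9) = -36
U(7) = -(-36) + 3·9 = 63
U(8) = -63 + 3·(-36) = -171
Sum = (-1) + (-3) + 0 + (-9) + 9 + (-36) + 63 + (-171) = -148

-148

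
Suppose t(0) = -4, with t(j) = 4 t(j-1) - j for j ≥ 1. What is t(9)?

t(1) = 4·(-4) - 1 = -17
t(2) = 4·(-17) - 2 = -70
t(3) = 4·(-70) - 3 = -283
t(4) = 4·(-283) - 4 = -1136
t(5) = 4·(-1136) - 5 = -4549
t(6) = 4·(-4549) - 6 = -18202
t(7) = 4·(-18202) - 7 = -72815
t(8) = 4·(-72815) - 8 = -291268
t(9) = 4·(-291268) - 9 = -1165081

-1165081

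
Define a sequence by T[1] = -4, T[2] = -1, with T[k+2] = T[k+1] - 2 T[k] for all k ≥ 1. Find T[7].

T[3] = (-1) - 2(-4) = 7
T[4] = 7 - 2(-1) = 9
T[5] = 9 - 2(7) = -5
T[6] = (-5) - 2(9) = -23
T[7] = (-23) - 2(-5) = -13

-13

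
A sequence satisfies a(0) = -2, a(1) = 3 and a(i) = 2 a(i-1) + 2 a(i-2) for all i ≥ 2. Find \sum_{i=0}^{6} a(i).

a(2) = 2*3 + 2*(-2) = 2
a(3) = 2*2 + 2*3 = 10
a(4) = 2*10 + 2*2 = 24
a(5) = 2*24 + 2*10 = 68
a(6) = 2*68 + 2*24 = 184
Sum = (-2) + 3 + 2 + 10 + 24 + 68 + 184 = 289

289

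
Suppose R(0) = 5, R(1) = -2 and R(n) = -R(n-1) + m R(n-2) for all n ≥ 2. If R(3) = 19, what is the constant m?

-3

R(2) = 2 + 5m
R(3) = -2 - 7m
So -2 - 7m = 19, giving m = -3.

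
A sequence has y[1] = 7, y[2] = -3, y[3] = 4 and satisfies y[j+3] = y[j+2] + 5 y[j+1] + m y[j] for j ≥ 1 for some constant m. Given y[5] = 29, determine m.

5

y[4] = -11 + 7m
y[5] = 9 + 4m
So 9 + 4m = 29, giving m = 5.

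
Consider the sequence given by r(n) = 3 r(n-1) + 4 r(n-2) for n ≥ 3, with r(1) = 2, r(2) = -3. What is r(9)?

r(3) = 3·(-3) + 4·2 = -1
r(4) = 3·(-1) + 4·(-3) = -15
r(5) = 3·(-15) + 4·(-1) = -49
r(6) = 3·(-49) + 4·(-15) = -207
r(7) = 3·(-207) + 4·(-49) = -817
r(8) = 3·(-817) + 4·(-207) = -3279
r(9) = 3·(-3279) + 4·(-817) = -13105

-13105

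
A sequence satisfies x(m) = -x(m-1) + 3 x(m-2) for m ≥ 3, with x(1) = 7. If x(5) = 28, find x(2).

8

Let x(2) = z.
x(3) = 21 - z
x(4) = -21 + 4z
x(5) = 84 - 7z
So 84 - 7z = 28, giving z = 8.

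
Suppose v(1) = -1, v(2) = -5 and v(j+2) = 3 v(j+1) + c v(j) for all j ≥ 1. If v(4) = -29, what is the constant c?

v(3) = -15 - c
v(4) = -45 - 8c
So -45 - 8c = -29, giving c = -2.

-2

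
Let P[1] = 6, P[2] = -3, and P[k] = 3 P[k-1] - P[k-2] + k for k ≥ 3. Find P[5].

-70

P[3] = 3·(-3) - 6 + 3 = -12
P[4] = 3·(-12) - (-3) + 4 = -29
P[5] = 3·(-29) - (-12) + 5 = -70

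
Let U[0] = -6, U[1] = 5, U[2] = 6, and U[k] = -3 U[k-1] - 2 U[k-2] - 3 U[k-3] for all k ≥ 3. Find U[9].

U[3] = -3(6) - 2(5) - 3(-6) = -10
U[4] = -3(-10) - 2(6) - 3(5) = 3
U[5] = -3(3) - 2(-10) - 3(6) = -7
U[6] = -3(-7) - 2(3) - 3(-10) = 45
U[7] = -3(45) - 2(-7) - 3(3) = -130
U[8] = -3(-130) - 2(45) - 3(-7) = 321
U[9] = -3(321) - 2(-130) - 3(45) = -838

-838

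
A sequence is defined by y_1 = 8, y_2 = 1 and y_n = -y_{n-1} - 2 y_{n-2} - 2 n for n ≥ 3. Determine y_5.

y_3 = -1 - 2(8) - 6 = -23
y_4 = -(-23) - 2(1) - 8 = 13
y_5 = -13 - 2(-23) - 10 = 23

23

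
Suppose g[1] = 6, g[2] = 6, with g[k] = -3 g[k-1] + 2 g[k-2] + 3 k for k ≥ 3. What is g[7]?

-387

g[3] = -3*6 + 2*6 + 9 = 3
g[4] = -3*3 + 2*6 + 12 = 15
g[5] = -3*15 + 2*3 + 15 = -24
g[6] = -3*(-24) + 2*15 + 18 = 120
g[7] = -3*120 + 2*(-24) + 21 = -387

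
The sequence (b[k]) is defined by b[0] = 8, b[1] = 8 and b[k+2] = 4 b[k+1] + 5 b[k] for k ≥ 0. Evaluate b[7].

208328

b[2] = 4*8 + 5*8 = 72
b[3] = 4*72 + 5*8 = 328
b[4] = 4*328 + 5*72 = 1672
b[5] = 4*1672 + 5*328 = 8328
b[6] = 4*8328 + 5*1672 = 41672
b[7] = 4*41672 + 5*8328 = 208328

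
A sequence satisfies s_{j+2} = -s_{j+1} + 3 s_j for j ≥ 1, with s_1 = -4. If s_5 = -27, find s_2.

-3

Let s_2 = y.
s_3 = -12 - y
s_4 = 12 + 4y
s_5 = -48 - 7y
So -48 - 7y = -27, giving y = -3.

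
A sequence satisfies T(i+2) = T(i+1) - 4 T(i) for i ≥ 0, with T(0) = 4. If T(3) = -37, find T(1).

Let T(1) = z.
T(2) = -16 + z
T(3) = -16 - 3z
So -16 - 3z = -37, giving z = 7.

7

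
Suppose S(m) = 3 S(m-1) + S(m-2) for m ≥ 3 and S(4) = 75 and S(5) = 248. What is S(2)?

Rearranging, S(m-2) = S(m) - 3 S(m-1).
S(3) = 248 - 3(75) = 23
S(2) = 75 - 3(23) = 6

6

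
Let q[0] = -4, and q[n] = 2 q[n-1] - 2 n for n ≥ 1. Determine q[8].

q[1] = 2(-4) - 2 = -10
q[2] = 2(-10) - 4 = -24
q[3] = 2(-24) - 6 = -54
q[4] = 2(-54) - 8 = -116
q[5] = 2(-116) - 10 = -242
q[6] = 2(-242) - 12 = -496
q[7] = 2(-496) - 14 = -1006
q[8] = 2(-1006) - 16 = -2028

-2028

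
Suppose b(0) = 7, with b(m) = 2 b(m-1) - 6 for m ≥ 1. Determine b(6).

70

b(1) = 2(7) - 6 = 8
b(2) = 2(8) - 6 = 10
b(3) = 2(10) - 6 = 14
b(4) = 2(14) - 6 = 22
b(5) = 2(22) - 6 = 38
b(6) = 2(38) - 6 = 70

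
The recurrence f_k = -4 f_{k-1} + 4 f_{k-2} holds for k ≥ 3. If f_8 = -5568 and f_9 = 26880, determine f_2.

-3

Rearranging, f_{k-2} = (f_k + 4 f_{k-1}) / 4.
f_7 = (26880 + 4*(-5568)) / 4 = 4608/4 = 1152
f_6 = (-5568 + 4*1152) / 4 = -960/4 = -240
f_5 = (1152 + 4*(-240)) / 4 = 192/4 = 48
f_4 = (-240 + 4*48) / 4 = -48/4 = -12
f_3 = (48 + 4*(-12)) / 4 = 0/4 = 0
f_2 = (-12 + 4*0) / 4 = -12/4 = -3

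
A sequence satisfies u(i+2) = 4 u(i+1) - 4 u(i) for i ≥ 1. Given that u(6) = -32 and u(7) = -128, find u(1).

4

Rearranging, u(i-2) = (u(i) - 4 u(i-1)) / -4.
u(5) = (-128 - 4*(-32)) / -4 = 0/-4 = 0
u(4) = (-32 - 4*0) / -4 = -32/-4 = 8
u(3) = (0 - 4*8) / -4 = -32/-4 = 8
u(2) = (8 - 4*8) / -4 = -24/-4 = 6
u(1) = (8 - 4*6) / -4 = -16/-4 = 4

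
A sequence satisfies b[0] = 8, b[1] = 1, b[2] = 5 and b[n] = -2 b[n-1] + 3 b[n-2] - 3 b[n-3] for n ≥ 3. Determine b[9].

-27487

b[3] = -2*5 + 3*1 - 3*8 = -31
b[4] = -2*(-31) + 3*5 - 3*1 = 74
b[5] = -2*74 + 3*(-31) - 3*5 = -256
b[6] = -2*(-256) + 3*74 - 3*(-31) = 827
b[7] = -2*827 + 3*(-256) - 3*74 = -2644
b[8] = -2*(-2644) + 3*827 - 3*(-256) = 8537
b[9] = -2*8537 + 3*(-2644) - 3*827 = -27487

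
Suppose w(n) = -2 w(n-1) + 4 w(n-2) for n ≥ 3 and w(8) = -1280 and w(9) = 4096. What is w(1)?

Rearranging, w(n-2) = (w(n) + 2 w(n-1)) / 4.
w(7) = (4096 + 2*(-1280)) / 4 = 1536/4 = 384
w(6) = (-1280 + 2*384) / 4 = -512/4 = -128
w(5) = (384 + 2*(-128)) / 4 = 128/4 = 32
w(4) = (-128 + 2*32) / 4 = -64/4 = -16
w(3) = (32 + 2*(-16)) / 4 = 0/4 = 0
w(2) = (-16 + 2*0) / 4 = -16/4 = -4
w(1) = (0 + 2*(-4)) / 4 = -8/4 = -2

-2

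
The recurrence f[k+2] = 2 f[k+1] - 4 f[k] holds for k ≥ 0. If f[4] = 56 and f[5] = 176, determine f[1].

Rearranging, f[k-2] = (f[k] - 2 f[k-1]) / -4.
f[3] = (176 - 2(56)) / -4 = 64/-4 = -16
f[2] = (56 - 2(-16)) / -4 = 88/-4 = -22
f[1] = (-16 - 2(-22)) / -4 = 28/-4 = -7

-7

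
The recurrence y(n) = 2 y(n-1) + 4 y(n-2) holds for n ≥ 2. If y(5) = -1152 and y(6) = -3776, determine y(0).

-7

Rearranging, y(n-2) = (y(n) - 2 y(n-1)) / 4.
y(4) = (-3776 - 2(-1152)) / 4 = -1472/4 = -368
y(3) = (-1152 - 2(-368)) / 4 = -416/4 = -104
y(2) = (-368 - 2(-104)) / 4 = -160/4 = -40
y(1) = (-104 - 2(-40)) / 4 = -24/4 = -6
y(0) = (-40 - 2(-6)) / 4 = -28/4 = -7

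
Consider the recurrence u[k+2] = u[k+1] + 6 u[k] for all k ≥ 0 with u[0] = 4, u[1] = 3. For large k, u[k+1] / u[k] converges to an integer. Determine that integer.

The characteristic equation is r^2 - r - 6 = 0, which factors as (r - 3)(r + 2) = 0.
So the roots are 3 and -2. Since |3| > |-2| and the coefficient of 3^k is non-zero, the ratio tends to 3.

3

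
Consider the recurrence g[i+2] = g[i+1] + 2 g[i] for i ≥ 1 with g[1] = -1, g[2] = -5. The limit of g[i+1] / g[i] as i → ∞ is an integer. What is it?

The characteristic equation is r^2 - r - 2 = 0, which factors as (r - 2)(r + 1) = 0.
So the roots are 2 and -1. Since |2| > |-1| and the coefficient of 2^i is non-zero, the ratio tends to 2.

2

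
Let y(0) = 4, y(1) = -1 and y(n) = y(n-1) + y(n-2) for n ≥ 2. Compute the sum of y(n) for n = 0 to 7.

51

y(2) = (-1) + 4 = 3
y(3) = 3 + (-1) = 2
y(4) = 2 + 3 = 5
y(5) = 5 + 2 = 7
y(6) = 7 + 5 = 12
y(7) = 12 + 7 = 19
Sum = 4 + (-1) + 3 + 2 + 5 + 7 + 12 + 19 = 51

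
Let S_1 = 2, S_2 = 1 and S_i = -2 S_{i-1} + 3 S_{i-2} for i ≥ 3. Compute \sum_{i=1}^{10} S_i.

S_3 = -2*1 + 3*2 = 4
S_4 = -2*4 + 3*1 = -5
S_5 = -2*(-5) + 3*4 = 22
S_6 = -2*22 + 3*(-5) = -59
S_7 = -2*(-59) + 3*22 = 184
S_8 = -2*184 + 3*(-59) = -545
S_9 = -2*(-545) + 3*184 = 1642
S_{10} = -2*1642 + 3*(-545) = -4919
Sum = 2 + 1 + 4 + (-5) + 22 + (-59) + 184 + (-545) + 1642 + (-4919) = -3673

-3673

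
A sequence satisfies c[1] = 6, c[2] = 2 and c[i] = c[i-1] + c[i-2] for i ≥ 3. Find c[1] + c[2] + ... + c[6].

c[3] = 2 + 6 = 8
c[4] = 8 + 2 = 10
c[5] = 10 + 8 = 18
c[6] = 18 + 10 = 28
Sum = 6 + 2 + 8 + 10 + 18 + 28 = 72

72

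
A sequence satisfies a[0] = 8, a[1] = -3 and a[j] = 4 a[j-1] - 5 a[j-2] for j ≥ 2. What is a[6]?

a[2] = 4(-3) - 5(8) = -52
a[3] = 4(-52) - 5(-3) = -193
a[4] = 4(-193) - 5(-52) = -512
a[5] = 4(-512) - 5(-193) = -1083
a[6] = 4(-1083) - 5(-512) = -1772

-1772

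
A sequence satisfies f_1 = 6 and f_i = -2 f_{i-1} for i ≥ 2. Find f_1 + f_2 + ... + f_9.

1026

f_2 = -2*6 = -12
f_3 = -2*(-12) = 24
f_4 = -2*24 = -48
f_5 = -2*(-48) = 96
f_6 = -2*96 = -192
f_7 = -2*(-192) = 384
f_8 = -2*384 = -768
f_9 = -2*(-768) = 1536
Sum = 6 + (-12) + 24 + (-48) + 96 + (-192) + 384 + (-768) + 1536 = 1026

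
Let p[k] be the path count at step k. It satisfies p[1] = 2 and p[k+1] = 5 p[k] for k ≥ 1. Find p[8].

p[2] = 5(2) = 10
p[3] = 5(10) = 50
p[4] = 5(50) = 250
p[5] = 5(250) = 1250
p[6] = 5(1250) = 6250
p[7] = 5(6250) = 31250
p[8] = 5(31250) = 156250

156250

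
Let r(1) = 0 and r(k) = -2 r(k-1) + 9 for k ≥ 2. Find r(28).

The fixed point is 9/(1 + 2) = 3, so r(k) - 3 = -2(r(k-1) - 3).
Hence r(k) = -3·(-2)^{k-1} + 3.
r(28) = -3·(-2)^{27} + 3 = -3·-134217728 + 3 = 402653187.

402653187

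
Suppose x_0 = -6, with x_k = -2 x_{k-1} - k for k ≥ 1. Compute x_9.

x_1 = -2(-6) - 1 = 11
x_2 = -2(11) - 2 = -24
x_3 = -2(-24) - 3 = 45
x_4 = -2(45) - 4 = -94
x_5 = -2(-94) - 5 = 183
x_6 = -2(183) - 6 = -372
x_7 = -2(-372) - 7 = 737
x_8 = -2(737) - 8 = -1482
x_9 = -2(-1482) - 9 = 2955

2955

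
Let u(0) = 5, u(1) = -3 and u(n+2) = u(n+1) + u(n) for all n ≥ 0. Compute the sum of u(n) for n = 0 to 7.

6

u(2) = (-3) + 5 = 2
u(3) = 2 + (-3) = -1
u(4) = (-1) + 2 = 1
u(5) = 1 + (-1) = 0
u(6) = 0 + 1 = 1
u(7) = 1 + 0 = 1
Sum = 5 + (-3) + 2 + (-1) + 1 + 0 + 1 + 1 = 6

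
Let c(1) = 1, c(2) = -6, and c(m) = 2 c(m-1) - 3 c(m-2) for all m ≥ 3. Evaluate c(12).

c(3) = 2*(-6) - 3*1 = -15
c(4) = 2*(-15) - 3*(-6) = -12
c(5) = 2*(-12) - 3*(-15) = 21
c(6) = 2*21 - 3*(-12) = 78
c(7) = 2*78 - 3*21 = 93
c(8) = 2*93 - 3*78 = -48
c(9) = 2*(-48) - 3*93 = -375
c(10) = 2*(-375) - 3*(-48) = -606
c(11) = 2*(-606) - 3*(-375) = -87
c(12) = 2*(-87) - 3*(-606) = 1644

1644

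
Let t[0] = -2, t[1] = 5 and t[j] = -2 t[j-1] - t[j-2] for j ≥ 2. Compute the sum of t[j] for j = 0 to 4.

t[2] = -2(5) - (-2) = -8
t[3] = -2(-8) - 5 = 11
t[4] = -2(11) - (-8) = -14
Sum = (-2) + 5 + (-8) + 11 + (-14) = -8

-8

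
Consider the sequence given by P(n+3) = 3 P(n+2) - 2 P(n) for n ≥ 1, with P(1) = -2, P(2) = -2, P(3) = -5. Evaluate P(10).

-4241

P(4) = 3(-5) - 2(-2) = -11
P(5) = 3(-11) - 2(-2) = -29
P(6) = 3(-29) - 2(-5) = -77
P(7) = 3(-77) - 2(-11) = -209
P(8) = 3(-209) - 2(-29) = -569
P(9) = 3(-569) - 2(-77) = -1553
P(10) = 3(-1553) - 2(-209) = -4241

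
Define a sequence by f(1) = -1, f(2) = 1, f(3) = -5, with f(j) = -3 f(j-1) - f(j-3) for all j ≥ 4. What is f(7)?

-472

f(4) = -3(-5) - (-1) = 16
f(5) = -3(16) - 1 = -49
f(6) = -3(-49) - (-5) = 152
f(7) = -3(152) - 16 = -472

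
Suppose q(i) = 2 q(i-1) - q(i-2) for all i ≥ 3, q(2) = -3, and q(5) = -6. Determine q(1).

Let q(1) = w.
q(3) = -6 - w
q(4) = -9 - 2w
q(5) = -12 - 3w
So -12 - 3w = -6, giving w = -2.

-2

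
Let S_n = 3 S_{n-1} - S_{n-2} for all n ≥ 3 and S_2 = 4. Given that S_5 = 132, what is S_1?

Let S_1 = w.
S_3 = 12 - w
S_4 = 32 - 3w
S_5 = 84 - 8w
So 84 - 8w = 132, giving w = -6.

-6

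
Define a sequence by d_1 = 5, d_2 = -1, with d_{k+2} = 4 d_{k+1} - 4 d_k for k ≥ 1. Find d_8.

-4288

d_3 = 4*(-1) - 4*5 = -24
d_4 = 4*(-24) - 4*(-1) = -92
d_5 = 4*(-92) - 4*(-24) = -272
d_6 = 4*(-272) - 4*(-92) = -720
d_7 = 4*(-720) - 4*(-272) = -1792
d_8 = 4*(-1792) - 4*(-720) = -4288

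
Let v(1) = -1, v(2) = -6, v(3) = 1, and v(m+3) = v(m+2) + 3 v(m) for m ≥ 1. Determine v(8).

v(4) = 1 + 3·(-1) = -2
v(5) = (-2) + 3·(-6) = -20
v(6) = (-20) + 3·1 = -17
v(7) = (-17) + 3·(-2) = -23
v(8) = (-23) + 3·(-20) = -83

-83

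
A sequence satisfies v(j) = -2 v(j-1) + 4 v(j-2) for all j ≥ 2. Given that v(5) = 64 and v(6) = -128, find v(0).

6

Rearranging, v(j-2) = (v(j) + 2 v(j-1)) / 4.
v(4) = (-128 + 2·64) / 4 = 0/4 = 0
v(3) = (64 + 2·0) / 4 = 64/4 = 16
v(2) = (0 + 2·16) / 4 = 32/4 = 8
v(1) = (16 + 2·8) / 4 = 32/4 = 8
v(0) = (8 + 2·8) / 4 = 24/4 = 6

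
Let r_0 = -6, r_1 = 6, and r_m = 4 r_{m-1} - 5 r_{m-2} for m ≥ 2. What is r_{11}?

-132294

r_2 = 4·6 - 5·(-6) = 54
r_3 = 4·54 - 5·6 = 186
r_4 = 4·186 - 5·54 = 474
r_5 = 4·474 - 5·186 = 966
r_6 = 4·966 - 5·474 = 1494
r_7 = 4·1494 - 5·966 = 1146
r_8 = 4·1146 - 5·1494 = -2886
r_9 = 4·(-2886) - 5·1146 = -17274
r_{10} = 4·(-17274) - 5·(-2886) = -54666
r_{11} = 4·(-54666) - 5·(-17274) = -132294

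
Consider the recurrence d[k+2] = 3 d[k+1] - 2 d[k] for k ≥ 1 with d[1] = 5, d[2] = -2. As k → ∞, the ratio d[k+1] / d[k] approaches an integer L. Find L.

2

The characteristic equation is r^2 - 3r + 2 = 0, which factors as (r - 2)(r - 1) = 0.
So the roots are 2 and 1. Since |2| > |1| and the coefficient of 2^k is non-zero, the ratio tends to 2.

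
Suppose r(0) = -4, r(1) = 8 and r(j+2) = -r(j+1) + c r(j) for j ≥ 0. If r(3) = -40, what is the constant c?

r(2) = -8 - 4c
r(3) = 8 + 12c
So 8 + 12c = -40, giving c = -4.

-4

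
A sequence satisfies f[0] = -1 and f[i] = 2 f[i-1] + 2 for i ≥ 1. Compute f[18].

262142

The fixed point is 2/(1 - 2) = -2, so f[i] + 2 = 2(f[i-1] + 2).
Hence f[i] = 1·2^i - 2.
f[18] = 1·2^{18} - 2 = 1·262144 - 2 = 262142.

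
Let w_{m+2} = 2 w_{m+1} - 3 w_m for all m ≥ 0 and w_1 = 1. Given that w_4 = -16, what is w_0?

4

Let w_0 = v.
w_2 = 2 - 3v
w_3 = 1 - 6v
w_4 = -4 - 3v
So -4 - 3v = -16, giving v = 4.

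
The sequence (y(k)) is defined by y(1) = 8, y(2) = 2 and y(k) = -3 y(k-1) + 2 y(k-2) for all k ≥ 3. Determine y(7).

1234

y(3) = -3·2 + 2·8 = 10
y(4) = -3·10 + 2·2 = -26
y(5) = -3·(-26) + 2·10 = 98
y(6) = -3·98 + 2·(-26) = -346
y(7) = -3·(-346) + 2·98 = 1234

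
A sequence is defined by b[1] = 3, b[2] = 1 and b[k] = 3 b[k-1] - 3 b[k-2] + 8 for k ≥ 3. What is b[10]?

b[3] = 3(1) - 3(3) + 8 = 2
b[4] = 3(2) - 3(1) + 8 = 11
b[5] = 3(11) - 3(2) + 8 = 35
b[6] = 3(35) - 3(11) + 8 = 80
b[7] = 3(80) - 3(35) + 8 = 143
b[8] = 3(143) - 3(80) + 8 = 197
b[9] = 3(197) - 3(143) + 8 = 170
b[10] = 3(170) - 3(197) + 8 = -73

-73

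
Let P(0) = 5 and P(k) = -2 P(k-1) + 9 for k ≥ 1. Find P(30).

The fixed point is 9/(1 + 2) = 3, so P(k) - 3 = -2(P(k-1) - 3).
Hence P(k) = 2·(-2)^k + 3.
P(30) = 2·(-2)^{30} + 3 = 2·1073741824 + 3 = 2147483651.

2147483651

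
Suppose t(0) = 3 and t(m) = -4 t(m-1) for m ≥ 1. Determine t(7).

-49152

t(1) = -4(3) = -12
t(2) = -4(-12) = 48
t(3) = -4(48) = -192
t(4) = -4(-192) = 768
t(5) = -4(768) = -3072
t(6) = -4(-3072) = 12288
t(7) = -4(12288) = -49152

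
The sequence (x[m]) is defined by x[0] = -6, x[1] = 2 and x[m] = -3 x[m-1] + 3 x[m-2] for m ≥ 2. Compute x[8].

-62856

x[2] = -3·2 + 3·(-6) = -24
x[3] = -3·(-24) + 3·2 = 78
x[4] = -3·78 + 3·(-24) = -306
x[5] = -3·(-306) + 3·78 = 1152
x[6] = -3·1152 + 3·(-306) = -4374
x[7] = -3·(-4374) + 3·1152 = 16578
x[8] = -3·16578 + 3·(-4374) = -62856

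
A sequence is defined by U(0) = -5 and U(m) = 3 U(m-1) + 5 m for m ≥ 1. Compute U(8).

-8225

U(1) = 3·(-5) + 5 = -10
U(2) = 3·(-10) + 10 = -20
U(3) = 3·(-20) + 15 = -45
U(4) = 3·(-45) + 20 = -115
U(5) = 3·(-115) + 25 = -320
U(6) = 3·(-320) + 30 = -930
U(7) = 3·(-930) + 35 = -2755
U(8) = 3·(-2755) + 40 = -8225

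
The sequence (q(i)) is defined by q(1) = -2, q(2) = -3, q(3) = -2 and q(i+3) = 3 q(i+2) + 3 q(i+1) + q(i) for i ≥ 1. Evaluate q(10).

q(4) = 3·(-2) + 3·(-3) + (-2) = -17
q(5) = 3·(-17) + 3·(-2) + (-3) = -60
q(6) = 3·(-60) + 3·(-17) + (-2) = -233
q(7) = 3·(-233) + 3·(-60) + (-17) = -896
q(8) = 3·(-896) + 3·(-233) + (-60) = -3447
q(9) = 3·(-3447) + 3·(-896) + (-233) = -13262
q(10) = 3·(-13262) + 3·(-3447) + (-896) = -51023

-51023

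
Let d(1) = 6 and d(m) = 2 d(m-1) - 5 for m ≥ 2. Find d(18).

131077

The fixed point is -5/(1 - 2) = 5, so d(m) - 5 = 2(d(m-1) - 5).
Hence d(m) = 1·2^{m-1} + 5.
d(18) = 1·2^{17} + 5 = 1·131072 + 5 = 131077.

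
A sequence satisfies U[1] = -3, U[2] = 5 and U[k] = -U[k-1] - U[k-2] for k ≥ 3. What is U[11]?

U[3] = -5 - (-3) = -2
U[4] = -(-2) - 5 = -3
U[5] = -(-3) - (-2) = 5
U[6] = -5 - (-3) = -2
U[7] = -(-2) - 5 = -3
U[8] = -(-3) - (-2) = 5
U[9] = -5 - (-3) = -2
U[10] = -(-2) - 5 = -3
U[11] = -(-3) - (-2) = 5

5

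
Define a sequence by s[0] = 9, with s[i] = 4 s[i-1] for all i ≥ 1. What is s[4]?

2304

s[1] = 4·9 = 36
s[2] = 4·36 = 144
s[3] = 4·144 = 576
s[4] = 4·576 = 2304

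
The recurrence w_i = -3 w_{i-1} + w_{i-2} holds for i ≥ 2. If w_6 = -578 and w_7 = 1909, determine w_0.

Rearranging, w_{i-2} = w_i + 3 w_{i-1}.
w_5 = 1909 + 3·(-578) = 175
w_4 = -578 + 3·175 = -53
w_3 = 175 + 3·(-53) = 16
w_2 = -53 + 3·16 = -5
w_1 = 16 + 3·(-5) = 1
w_0 = -5 + 3·1 = -2

-2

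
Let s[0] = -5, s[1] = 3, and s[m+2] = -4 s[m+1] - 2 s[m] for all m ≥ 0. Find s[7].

136

s[2] = -4*3 - 2*(-5) = -2
s[3] = -4*(-2) - 2*3 = 2
s[4] = -4*2 - 2*(-2) = -4
s[5] = -4*(-4) - 2*2 = 12
s[6] = -4*12 - 2*(-4) = -40
s[7] = -4*(-40) - 2*12 = 136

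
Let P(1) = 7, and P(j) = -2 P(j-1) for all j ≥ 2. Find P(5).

112

P(2) = -2(7) = -14
P(3) = -2(-14) = 28
P(4) = -2(28) = -56
P(5) = -2(-56) = 112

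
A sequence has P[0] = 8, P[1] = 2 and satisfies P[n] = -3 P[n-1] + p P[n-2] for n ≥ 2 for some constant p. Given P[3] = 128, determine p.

-5

P[2] = -6 + 8p
P[3] = 18 - 22p
So 18 - 22p = 128, giving p = -5.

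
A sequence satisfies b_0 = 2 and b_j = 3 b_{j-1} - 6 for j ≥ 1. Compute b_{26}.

The fixed point is -6/(1 - 3) = 3, so b_j - 3 = 3(b_{j-1} - 3).
Hence b_j = -1·3^j + 3.
b_{26} = -1·3^{26} + 3 = -1·2541865828329 + 3 = -2541865828326.

-2541865828326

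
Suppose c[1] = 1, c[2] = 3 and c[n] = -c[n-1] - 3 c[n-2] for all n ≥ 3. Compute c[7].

-51

c[3] = -3 - 3(1) = -6
c[4] = -(-6) - 3(3) = -3
c[5] = -(-3) - 3(-6) = 21
c[6] = -21 - 3(-3) = -12
c[7] = -(-12) - 3(21) = -51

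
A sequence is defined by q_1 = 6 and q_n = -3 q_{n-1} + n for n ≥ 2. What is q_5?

q_2 = -3*6 + 2 = -16
q_3 = -3*(-16) + 3 = 51
q_4 = -3*51 + 4 = -149
q_5 = -3*(-149) + 5 = 452

452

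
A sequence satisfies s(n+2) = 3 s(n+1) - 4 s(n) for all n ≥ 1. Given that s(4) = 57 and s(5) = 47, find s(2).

9

Rearranging, s(n-2) = (s(n) - 3 s(n-1)) / -4.
s(3) = (47 - 3*57) / -4 = -124/-4 = 31
s(2) = (57 - 3*31) / -4 = -36/-4 = 9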